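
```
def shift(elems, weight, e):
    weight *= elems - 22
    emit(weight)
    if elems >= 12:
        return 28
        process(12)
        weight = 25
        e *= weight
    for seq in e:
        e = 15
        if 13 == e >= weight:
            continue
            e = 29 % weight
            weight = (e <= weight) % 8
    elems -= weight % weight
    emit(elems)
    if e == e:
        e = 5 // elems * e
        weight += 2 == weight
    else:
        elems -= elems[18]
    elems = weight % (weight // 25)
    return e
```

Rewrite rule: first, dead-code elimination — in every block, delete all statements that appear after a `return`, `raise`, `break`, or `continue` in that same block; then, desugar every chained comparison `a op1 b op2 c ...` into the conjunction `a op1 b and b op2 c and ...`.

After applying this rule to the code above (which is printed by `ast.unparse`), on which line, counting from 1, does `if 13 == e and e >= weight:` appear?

8

Transformed code:
def shift(elems, weight, e):
    weight *= elems - 22
    emit(weight)
    if elems >= 12:
        return 28
    for seq in e:
        e = 15
        if 13 == e and e >= weight:
            continue
    elems -= weight % weight
    emit(elems)
    if e == e:
        e = 5 // elems * e
        weight += 2 == weight
    else:
        elems -= elems[18]
    elems = weight % (weight // 25)
    return e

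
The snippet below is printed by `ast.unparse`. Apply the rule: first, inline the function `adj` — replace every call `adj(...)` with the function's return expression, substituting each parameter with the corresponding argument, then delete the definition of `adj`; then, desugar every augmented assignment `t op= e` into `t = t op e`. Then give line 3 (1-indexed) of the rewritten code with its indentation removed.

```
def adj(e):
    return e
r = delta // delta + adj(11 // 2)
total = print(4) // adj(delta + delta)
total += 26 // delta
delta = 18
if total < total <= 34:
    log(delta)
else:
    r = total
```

total = total + 26 // delta

Transformed code:
r = delta // delta + 11 // 2
total = print(4) // (delta + delta)
total = total + 26 // delta
delta = 18
if total < total <= 34:
    log(delta)
else:
    r = total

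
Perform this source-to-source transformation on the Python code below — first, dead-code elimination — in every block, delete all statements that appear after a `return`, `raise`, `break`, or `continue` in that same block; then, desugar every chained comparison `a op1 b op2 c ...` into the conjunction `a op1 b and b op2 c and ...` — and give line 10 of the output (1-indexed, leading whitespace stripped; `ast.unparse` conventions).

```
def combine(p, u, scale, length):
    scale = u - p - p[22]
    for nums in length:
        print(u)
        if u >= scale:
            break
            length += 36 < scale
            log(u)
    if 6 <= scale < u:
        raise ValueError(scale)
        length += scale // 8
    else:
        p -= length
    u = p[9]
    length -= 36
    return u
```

Transformed code:
def combine(p, u, scale, length):
    scale = u - p - p[22]
    for nums in length:
        print(u)
        if u >= scale:
            break
    if 6 <= scale and scale < u:
        raise ValueError(scale)
    else:
        p -= length
    u = p[9]
    length -= 36
    return u

p -= length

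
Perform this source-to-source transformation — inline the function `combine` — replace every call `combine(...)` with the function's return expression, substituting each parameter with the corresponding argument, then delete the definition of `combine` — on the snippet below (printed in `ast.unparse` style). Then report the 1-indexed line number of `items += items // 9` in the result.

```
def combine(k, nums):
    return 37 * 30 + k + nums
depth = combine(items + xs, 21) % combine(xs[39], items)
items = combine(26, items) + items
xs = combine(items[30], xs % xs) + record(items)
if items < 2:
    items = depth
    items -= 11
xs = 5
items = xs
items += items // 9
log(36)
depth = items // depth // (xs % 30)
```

Transformed code:
depth = (37 * 30 + (items + xs) + 21) % (37 * 30 + xs[39] + items)
items = 37 * 30 + 26 + items + items
xs = 37 * 30 + items[30] + xs % xs + record(items)
if items < 2:
    items = depth
    items -= 11
xs = 5
items = xs
items += items // 9
log(36)
depth = items // depth // (xs % 30)

9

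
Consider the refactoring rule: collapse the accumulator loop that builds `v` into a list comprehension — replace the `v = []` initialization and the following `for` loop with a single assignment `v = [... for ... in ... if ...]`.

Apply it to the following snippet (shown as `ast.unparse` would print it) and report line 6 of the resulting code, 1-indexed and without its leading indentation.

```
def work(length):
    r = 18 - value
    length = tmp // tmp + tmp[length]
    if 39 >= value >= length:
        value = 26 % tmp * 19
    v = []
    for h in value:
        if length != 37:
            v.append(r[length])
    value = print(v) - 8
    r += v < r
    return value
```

v = [r[length] for h in value if length != 37]

Transformed code:
def work(length):
    r = 18 - value
    length = tmp // tmp + tmp[length]
    if 39 >= value >= length:
        value = 26 % tmp * 19
    v = [r[length] for h in value if length != 37]
    value = print(v) - 8
    r += v < r
    return value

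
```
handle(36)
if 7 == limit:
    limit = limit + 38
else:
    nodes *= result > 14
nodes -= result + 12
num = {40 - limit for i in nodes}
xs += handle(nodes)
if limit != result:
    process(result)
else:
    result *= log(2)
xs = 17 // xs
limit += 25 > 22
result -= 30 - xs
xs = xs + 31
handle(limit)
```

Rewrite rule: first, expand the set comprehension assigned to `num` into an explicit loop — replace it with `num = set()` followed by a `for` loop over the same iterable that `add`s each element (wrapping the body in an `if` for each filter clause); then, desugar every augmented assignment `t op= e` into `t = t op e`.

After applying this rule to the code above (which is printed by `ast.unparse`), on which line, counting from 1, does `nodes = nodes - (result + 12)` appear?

6

Transformed code:
handle(36)
if 7 == limit:
    limit = limit + 38
else:
    nodes = nodes * (result > 14)
nodes = nodes - (result + 12)
num = set()
for i in nodes:
    num.add(40 - limit)
xs = xs + handle(nodes)
if limit != result:
    process(result)
else:
    result = result * log(2)
xs = 17 // xs
limit = limit + (25 > 22)
result = result - (30 - xs)
xs = xs + 31
handle(limit)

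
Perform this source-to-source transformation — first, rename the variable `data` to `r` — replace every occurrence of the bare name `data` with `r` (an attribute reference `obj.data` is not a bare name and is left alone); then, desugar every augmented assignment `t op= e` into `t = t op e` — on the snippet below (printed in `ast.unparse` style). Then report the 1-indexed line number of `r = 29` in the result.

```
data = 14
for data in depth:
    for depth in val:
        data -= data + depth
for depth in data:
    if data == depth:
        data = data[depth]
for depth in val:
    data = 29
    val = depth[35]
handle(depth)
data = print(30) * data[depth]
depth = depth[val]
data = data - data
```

9

Transformed code:
r = 14
for r in depth:
    for depth in val:
        r = r - (r + depth)
for depth in r:
    if r == depth:
        r = r[depth]
for depth in val:
    r = 29
    val = depth[35]
handle(depth)
r = print(30) * r[depth]
depth = depth[val]
r = r - r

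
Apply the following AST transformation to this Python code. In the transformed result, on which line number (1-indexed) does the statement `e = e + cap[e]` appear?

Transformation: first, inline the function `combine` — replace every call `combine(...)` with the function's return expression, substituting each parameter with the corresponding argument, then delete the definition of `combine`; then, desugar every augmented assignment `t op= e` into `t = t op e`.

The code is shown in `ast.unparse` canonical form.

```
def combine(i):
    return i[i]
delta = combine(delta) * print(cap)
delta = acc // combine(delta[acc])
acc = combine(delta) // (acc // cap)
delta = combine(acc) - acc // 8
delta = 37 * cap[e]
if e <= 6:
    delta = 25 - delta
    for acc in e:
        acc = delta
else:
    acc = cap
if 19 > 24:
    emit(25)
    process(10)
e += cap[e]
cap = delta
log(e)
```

15

Transformed code:
delta = delta[delta] * print(cap)
delta = acc // delta[acc][delta[acc]]
acc = delta[delta] // (acc // cap)
delta = acc[acc] - acc // 8
delta = 37 * cap[e]
if e <= 6:
    delta = 25 - delta
    for acc in e:
        acc = delta
else:
    acc = cap
if 19 > 24:
    emit(25)
    process(10)
e = e + cap[e]
cap = delta
log(e)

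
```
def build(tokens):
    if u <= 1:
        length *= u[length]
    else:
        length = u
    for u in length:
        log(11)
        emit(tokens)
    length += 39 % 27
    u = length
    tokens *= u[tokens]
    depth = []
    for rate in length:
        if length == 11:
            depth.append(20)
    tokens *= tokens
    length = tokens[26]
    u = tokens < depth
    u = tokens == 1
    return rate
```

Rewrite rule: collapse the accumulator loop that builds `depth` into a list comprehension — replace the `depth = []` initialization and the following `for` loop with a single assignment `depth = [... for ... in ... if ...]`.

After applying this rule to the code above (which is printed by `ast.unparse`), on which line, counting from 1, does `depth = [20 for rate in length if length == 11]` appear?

Transformed code:
def build(tokens):
    if u <= 1:
        length *= u[length]
    else:
        length = u
    for u in length:
        log(11)
        emit(tokens)
    length += 39 % 27
    u = length
    tokens *= u[tokens]
    depth = [20 for rate in length if length == 11]
    tokens *= tokens
    length = tokens[26]
    u = tokens < depth
    u = tokens == 1
    return rate

12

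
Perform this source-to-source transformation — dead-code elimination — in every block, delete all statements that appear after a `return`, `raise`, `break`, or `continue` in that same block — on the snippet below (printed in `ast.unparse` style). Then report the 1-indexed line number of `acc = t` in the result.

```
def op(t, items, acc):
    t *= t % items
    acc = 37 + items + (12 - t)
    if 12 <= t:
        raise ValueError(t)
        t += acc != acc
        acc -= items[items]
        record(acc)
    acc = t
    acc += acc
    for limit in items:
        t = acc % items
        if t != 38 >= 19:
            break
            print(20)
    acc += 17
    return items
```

Transformed code:
def op(t, items, acc):
    t *= t % items
    acc = 37 + items + (12 - t)
    if 12 <= t:
        raise ValueError(t)
    acc = t
    acc += acc
    for limit in items:
        t = acc % items
        if t != 38 >= 19:
            break
    acc += 17
    return items

6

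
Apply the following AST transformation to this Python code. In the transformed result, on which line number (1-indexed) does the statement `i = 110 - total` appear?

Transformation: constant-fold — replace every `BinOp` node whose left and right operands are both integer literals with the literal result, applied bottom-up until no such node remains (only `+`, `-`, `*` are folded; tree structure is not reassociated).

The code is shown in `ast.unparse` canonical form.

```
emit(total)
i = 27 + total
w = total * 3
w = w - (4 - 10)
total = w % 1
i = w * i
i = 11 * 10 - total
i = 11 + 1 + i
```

Transformed code:
emit(total)
i = 27 + total
w = total * 3
w = w - -6
total = w % 1
i = w * i
i = 110 - total
i = 12 + i

7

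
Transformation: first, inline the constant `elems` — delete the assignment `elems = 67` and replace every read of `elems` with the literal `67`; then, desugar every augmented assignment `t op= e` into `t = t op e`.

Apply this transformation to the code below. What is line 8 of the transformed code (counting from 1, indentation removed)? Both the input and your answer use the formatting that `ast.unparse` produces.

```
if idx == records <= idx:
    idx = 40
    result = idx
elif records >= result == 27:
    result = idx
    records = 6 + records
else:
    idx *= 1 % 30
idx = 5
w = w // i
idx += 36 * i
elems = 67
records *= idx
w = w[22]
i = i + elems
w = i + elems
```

Transformed code:
if idx == records <= idx:
    idx = 40
    result = idx
elif records >= result == 27:
    result = idx
    records = 6 + records
else:
    idx = idx * (1 % 30)
idx = 5
w = w // i
idx = idx + 36 * i
records = records * idx
w = w[22]
i = i + 67
w = i + 67

idx = idx * (1 % 30)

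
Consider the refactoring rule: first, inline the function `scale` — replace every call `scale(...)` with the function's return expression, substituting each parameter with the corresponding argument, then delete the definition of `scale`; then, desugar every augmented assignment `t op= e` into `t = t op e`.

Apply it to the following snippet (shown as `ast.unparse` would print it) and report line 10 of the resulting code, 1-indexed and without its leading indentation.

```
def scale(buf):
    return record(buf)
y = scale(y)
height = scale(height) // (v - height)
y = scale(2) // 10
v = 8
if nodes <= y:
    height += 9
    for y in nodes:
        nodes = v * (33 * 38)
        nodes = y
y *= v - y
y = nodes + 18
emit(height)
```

Transformed code:
y = record(y)
height = record(height) // (v - height)
y = record(2) // 10
v = 8
if nodes <= y:
    height = height + 9
    for y in nodes:
        nodes = v * (33 * 38)
        nodes = y
y = y * (v - y)
y = nodes + 18
emit(height)

y = y * (v - y)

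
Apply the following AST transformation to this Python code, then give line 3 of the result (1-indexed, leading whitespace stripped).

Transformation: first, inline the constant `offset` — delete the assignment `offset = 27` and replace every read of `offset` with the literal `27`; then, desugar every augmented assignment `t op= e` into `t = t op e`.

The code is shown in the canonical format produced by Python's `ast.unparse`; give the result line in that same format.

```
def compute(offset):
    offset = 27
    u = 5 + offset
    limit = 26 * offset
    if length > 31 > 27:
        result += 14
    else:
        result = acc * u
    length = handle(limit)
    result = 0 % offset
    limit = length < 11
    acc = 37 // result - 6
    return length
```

limit = 26 * 27

Transformed code:
def compute(offset):
    u = 5 + 27
    limit = 26 * 27
    if length > 31 > 27:
        result = result + 14
    else:
        result = acc * u
    length = handle(limit)
    result = 0 % 27
    limit = length < 11
    acc = 37 // result - 6
    return length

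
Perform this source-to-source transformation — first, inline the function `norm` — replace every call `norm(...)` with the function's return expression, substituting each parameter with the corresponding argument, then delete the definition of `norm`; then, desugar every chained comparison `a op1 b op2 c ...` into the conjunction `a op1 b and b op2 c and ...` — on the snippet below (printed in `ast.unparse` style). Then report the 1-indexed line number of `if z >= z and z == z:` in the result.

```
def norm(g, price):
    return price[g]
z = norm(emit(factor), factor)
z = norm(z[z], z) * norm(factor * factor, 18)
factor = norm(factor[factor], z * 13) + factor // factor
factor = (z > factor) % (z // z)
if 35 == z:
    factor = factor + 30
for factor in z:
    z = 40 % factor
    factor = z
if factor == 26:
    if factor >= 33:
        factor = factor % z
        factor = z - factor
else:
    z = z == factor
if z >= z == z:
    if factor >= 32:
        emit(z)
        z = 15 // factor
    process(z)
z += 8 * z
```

16

Transformed code:
z = factor[emit(factor)]
z = z[z[z]] * 18[factor * factor]
factor = (z * 13)[factor[factor]] + factor // factor
factor = (z > factor) % (z // z)
if 35 == z:
    factor = factor + 30
for factor in z:
    z = 40 % factor
    factor = z
if factor == 26:
    if factor >= 33:
        factor = factor % z
        factor = z - factor
else:
    z = z == factor
if z >= z and z == z:
    if factor >= 32:
        emit(z)
        z = 15 // factor
    process(z)
z += 8 * z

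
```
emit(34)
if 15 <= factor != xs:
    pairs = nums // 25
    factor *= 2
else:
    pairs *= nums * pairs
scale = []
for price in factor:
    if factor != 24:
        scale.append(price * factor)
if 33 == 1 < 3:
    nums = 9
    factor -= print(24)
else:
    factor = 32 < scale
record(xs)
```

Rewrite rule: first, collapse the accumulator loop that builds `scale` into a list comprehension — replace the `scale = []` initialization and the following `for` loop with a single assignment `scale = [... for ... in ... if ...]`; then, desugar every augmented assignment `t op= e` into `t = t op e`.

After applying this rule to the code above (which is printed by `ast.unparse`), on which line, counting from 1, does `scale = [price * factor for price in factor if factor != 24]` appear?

7

Transformed code:
emit(34)
if 15 <= factor != xs:
    pairs = nums // 25
    factor = factor * 2
else:
    pairs = pairs * (nums * pairs)
scale = [price * factor for price in factor if factor != 24]
if 33 == 1 < 3:
    nums = 9
    factor = factor - print(24)
else:
    factor = 32 < scale
record(xs)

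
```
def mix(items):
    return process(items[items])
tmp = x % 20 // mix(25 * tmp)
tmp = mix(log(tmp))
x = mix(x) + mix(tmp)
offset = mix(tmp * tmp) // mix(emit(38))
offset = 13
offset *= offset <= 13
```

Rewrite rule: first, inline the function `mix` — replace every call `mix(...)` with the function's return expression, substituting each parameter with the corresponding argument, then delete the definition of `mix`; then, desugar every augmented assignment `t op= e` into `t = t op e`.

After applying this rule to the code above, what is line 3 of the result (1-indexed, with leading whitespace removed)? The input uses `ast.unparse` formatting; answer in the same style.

Transformed code:
tmp = x % 20 // process((25 * tmp)[25 * tmp])
tmp = process(log(tmp)[log(tmp)])
x = process(x[x]) + process(tmp[tmp])
offset = process((tmp * tmp)[tmp * tmp]) // process(emit(38)[emit(38)])
offset = 13
offset = offset * (offset <= 13)

x = process(x[x]) + process(tmp[tmp])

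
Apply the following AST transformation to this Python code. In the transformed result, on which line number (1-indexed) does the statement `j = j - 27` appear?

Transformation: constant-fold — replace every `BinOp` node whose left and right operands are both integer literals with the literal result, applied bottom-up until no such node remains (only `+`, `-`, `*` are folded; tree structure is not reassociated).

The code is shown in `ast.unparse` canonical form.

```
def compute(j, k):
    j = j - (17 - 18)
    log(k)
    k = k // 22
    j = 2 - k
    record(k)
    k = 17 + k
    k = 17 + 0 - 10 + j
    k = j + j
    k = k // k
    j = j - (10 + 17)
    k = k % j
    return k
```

11

Transformed code:
def compute(j, k):
    j = j - -1
    log(k)
    k = k // 22
    j = 2 - k
    record(k)
    k = 17 + k
    k = 7 + j
    k = j + j
    k = k // k
    j = j - 27
    k = k % j
    return k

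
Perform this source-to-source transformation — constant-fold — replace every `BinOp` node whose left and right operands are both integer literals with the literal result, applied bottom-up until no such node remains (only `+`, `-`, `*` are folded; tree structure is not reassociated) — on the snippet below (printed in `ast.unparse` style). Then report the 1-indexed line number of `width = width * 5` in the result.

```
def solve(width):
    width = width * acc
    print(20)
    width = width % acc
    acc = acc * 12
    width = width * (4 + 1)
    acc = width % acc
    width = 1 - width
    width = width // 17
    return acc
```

Transformed code:
def solve(width):
    width = width * acc
    print(20)
    width = width % acc
    acc = acc * 12
    width = width * 5
    acc = width % acc
    width = 1 - width
    width = width // 17
    return acc

6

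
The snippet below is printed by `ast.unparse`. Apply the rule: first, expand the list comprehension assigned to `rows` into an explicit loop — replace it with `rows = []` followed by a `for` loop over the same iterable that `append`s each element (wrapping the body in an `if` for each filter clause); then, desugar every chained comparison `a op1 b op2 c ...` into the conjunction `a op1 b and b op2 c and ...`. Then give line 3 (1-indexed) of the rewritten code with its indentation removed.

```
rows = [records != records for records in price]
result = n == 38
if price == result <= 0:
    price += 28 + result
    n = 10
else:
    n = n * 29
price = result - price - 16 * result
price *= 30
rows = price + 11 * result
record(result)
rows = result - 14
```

rows.append(records != records)

Transformed code:
rows = []
for records in price:
    rows.append(records != records)
result = n == 38
if price == result and result <= 0:
    price += 28 + result
    n = 10
else:
    n = n * 29
price = result - price - 16 * result
price *= 30
rows = price + 11 * result
record(result)
rows = result - 14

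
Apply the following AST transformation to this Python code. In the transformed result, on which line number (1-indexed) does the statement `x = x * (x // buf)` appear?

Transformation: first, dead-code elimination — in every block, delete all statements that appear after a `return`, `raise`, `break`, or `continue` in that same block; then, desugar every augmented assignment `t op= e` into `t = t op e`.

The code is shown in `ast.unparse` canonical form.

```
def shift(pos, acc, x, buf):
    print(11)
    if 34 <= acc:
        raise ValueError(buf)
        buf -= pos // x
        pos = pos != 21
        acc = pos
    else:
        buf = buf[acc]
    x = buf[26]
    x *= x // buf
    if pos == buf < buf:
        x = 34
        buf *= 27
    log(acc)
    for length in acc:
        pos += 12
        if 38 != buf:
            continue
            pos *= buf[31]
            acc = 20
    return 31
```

Transformed code:
def shift(pos, acc, x, buf):
    print(11)
    if 34 <= acc:
        raise ValueError(buf)
    else:
        buf = buf[acc]
    x = buf[26]
    x = x * (x // buf)
    if pos == buf < buf:
        x = 34
        buf = buf * 27
    log(acc)
    for length in acc:
        pos = pos + 12
        if 38 != buf:
            continue
    return 31

8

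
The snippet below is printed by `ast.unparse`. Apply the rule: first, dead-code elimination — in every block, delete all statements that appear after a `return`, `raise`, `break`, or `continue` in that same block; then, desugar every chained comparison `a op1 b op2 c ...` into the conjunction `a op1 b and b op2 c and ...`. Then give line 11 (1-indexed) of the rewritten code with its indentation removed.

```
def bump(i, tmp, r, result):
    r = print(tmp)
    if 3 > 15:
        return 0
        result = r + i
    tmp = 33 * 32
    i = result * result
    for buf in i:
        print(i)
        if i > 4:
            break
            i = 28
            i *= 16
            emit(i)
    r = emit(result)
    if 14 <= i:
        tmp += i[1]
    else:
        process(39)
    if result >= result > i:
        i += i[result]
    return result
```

Transformed code:
def bump(i, tmp, r, result):
    r = print(tmp)
    if 3 > 15:
        return 0
    tmp = 33 * 32
    i = result * result
    for buf in i:
        print(i)
        if i > 4:
            break
    r = emit(result)
    if 14 <= i:
        tmp += i[1]
    else:
        process(39)
    if result >= result and result > i:
        i += i[result]
    return result

r = emit(result)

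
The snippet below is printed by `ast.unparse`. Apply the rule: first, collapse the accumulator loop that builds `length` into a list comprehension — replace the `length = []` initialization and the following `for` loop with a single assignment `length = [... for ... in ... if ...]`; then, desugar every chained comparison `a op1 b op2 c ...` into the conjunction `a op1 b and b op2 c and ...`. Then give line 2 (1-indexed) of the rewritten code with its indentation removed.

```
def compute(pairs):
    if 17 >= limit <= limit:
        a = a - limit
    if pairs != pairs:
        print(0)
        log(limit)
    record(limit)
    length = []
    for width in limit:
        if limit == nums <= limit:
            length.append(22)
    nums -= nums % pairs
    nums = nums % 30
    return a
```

if 17 >= limit and limit <= limit:

Transformed code:
def compute(pairs):
    if 17 >= limit and limit <= limit:
        a = a - limit
    if pairs != pairs:
        print(0)
        log(limit)
    record(limit)
    length = [22 for width in limit if limit == nums and nums <= limit]
    nums -= nums % pairs
    nums = nums % 30
    return a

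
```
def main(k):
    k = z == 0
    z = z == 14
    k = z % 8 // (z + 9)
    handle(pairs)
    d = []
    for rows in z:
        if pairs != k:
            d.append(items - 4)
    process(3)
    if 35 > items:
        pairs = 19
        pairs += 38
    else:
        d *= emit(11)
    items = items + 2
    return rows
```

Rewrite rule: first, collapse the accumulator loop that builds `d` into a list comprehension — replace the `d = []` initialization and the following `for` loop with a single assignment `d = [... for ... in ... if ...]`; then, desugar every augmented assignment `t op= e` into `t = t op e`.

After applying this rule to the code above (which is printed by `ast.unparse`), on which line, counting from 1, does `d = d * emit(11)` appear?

Transformed code:
def main(k):
    k = z == 0
    z = z == 14
    k = z % 8 // (z + 9)
    handle(pairs)
    d = [items - 4 for rows in z if pairs != k]
    process(3)
    if 35 > items:
        pairs = 19
        pairs = pairs + 38
    else:
        d = d * emit(11)
    items = items + 2
    return rows

12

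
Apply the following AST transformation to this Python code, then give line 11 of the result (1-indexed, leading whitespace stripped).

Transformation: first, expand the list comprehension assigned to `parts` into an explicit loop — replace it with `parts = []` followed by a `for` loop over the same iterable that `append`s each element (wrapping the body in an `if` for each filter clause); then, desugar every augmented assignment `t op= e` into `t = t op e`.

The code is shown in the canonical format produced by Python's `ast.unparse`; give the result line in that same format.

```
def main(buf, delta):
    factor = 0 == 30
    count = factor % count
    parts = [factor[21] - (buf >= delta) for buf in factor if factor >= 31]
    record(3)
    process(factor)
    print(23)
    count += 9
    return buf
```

count = count + 9

Transformed code:
def main(buf, delta):
    factor = 0 == 30
    count = factor % count
    parts = []
    for buf in factor:
        if factor >= 31:
            parts.append(factor[21] - (buf >= delta))
    record(3)
    process(factor)
    print(23)
    count = count + 9
    return buf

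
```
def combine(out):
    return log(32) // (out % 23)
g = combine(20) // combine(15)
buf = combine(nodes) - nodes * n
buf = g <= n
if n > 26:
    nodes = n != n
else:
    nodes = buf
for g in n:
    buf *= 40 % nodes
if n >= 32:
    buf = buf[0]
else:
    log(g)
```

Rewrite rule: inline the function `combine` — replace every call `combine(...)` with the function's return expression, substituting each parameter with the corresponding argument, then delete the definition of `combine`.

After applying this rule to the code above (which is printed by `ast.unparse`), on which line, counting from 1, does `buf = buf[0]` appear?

Transformed code:
g = log(32) // (20 % 23) // (log(32) // (15 % 23))
buf = log(32) // (nodes % 23) - nodes * n
buf = g <= n
if n > 26:
    nodes = n != n
else:
    nodes = buf
for g in n:
    buf *= 40 % nodes
if n >= 32:
    buf = buf[0]
else:
    log(g)

11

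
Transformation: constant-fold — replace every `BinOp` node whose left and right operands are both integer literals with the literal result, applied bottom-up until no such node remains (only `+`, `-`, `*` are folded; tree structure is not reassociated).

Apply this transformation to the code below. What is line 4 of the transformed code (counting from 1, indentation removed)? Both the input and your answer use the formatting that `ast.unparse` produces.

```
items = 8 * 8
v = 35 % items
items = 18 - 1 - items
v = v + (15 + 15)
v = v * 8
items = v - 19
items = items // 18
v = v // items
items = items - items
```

v = v + 30

Transformed code:
items = 64
v = 35 % items
items = 17 - items
v = v + 30
v = v * 8
items = v - 19
items = items // 18
v = v // items
items = items - items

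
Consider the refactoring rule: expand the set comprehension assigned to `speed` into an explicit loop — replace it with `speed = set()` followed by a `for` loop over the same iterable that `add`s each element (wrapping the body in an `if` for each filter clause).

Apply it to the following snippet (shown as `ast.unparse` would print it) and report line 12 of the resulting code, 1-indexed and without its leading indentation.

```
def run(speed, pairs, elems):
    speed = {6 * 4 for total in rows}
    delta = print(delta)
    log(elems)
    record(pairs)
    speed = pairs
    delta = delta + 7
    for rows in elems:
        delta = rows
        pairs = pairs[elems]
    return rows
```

pairs = pairs[elems]

Transformed code:
def run(speed, pairs, elems):
    speed = set()
    for total in rows:
        speed.add(6 * 4)
    delta = print(delta)
    log(elems)
    record(pairs)
    speed = pairs
    delta = delta + 7
    for rows in elems:
        delta = rows
        pairs = pairs[elems]
    return rows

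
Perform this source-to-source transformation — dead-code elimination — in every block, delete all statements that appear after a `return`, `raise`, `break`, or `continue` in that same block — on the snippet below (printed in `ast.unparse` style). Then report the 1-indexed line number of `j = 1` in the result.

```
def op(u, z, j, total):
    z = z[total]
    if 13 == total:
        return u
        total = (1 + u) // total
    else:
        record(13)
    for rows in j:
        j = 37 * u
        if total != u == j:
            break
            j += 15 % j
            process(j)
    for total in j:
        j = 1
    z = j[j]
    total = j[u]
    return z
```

Transformed code:
def op(u, z, j, total):
    z = z[total]
    if 13 == total:
        return u
    else:
        record(13)
    for rows in j:
        j = 37 * u
        if total != u == j:
            break
    for total in j:
        j = 1
    z = j[j]
    total = j[u]
    return z

12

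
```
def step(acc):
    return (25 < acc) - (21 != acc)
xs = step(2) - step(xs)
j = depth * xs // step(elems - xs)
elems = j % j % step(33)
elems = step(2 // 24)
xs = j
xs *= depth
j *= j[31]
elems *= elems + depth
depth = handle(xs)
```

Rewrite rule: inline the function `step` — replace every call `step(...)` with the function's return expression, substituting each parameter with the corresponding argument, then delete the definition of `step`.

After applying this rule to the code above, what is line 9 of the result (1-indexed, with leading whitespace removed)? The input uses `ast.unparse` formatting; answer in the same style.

Transformed code:
xs = (25 < 2) - (21 != 2) - ((25 < xs) - (21 != xs))
j = depth * xs // ((25 < elems - xs) - (21 != elems - xs))
elems = j % j % ((25 < 33) - (21 != 33))
elems = (25 < 2 // 24) - (21 != 2 // 24)
xs = j
xs *= depth
j *= j[31]
elems *= elems + depth
depth = handle(xs)

depth = handle(xs)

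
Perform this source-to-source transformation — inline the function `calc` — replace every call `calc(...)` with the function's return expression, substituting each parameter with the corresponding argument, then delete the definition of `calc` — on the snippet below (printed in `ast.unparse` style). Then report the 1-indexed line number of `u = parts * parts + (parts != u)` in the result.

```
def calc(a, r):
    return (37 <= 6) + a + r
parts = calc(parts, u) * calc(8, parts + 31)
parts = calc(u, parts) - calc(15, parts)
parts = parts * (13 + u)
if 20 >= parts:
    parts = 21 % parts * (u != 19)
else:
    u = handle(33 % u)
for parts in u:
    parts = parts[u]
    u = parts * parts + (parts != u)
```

Transformed code:
parts = ((37 <= 6) + parts + u) * ((37 <= 6) + 8 + (parts + 31))
parts = (37 <= 6) + u + parts - ((37 <= 6) + 15 + parts)
parts = parts * (13 + u)
if 20 >= parts:
    parts = 21 % parts * (u != 19)
else:
    u = handle(33 % u)
for parts in u:
    parts = parts[u]
    u = parts * parts + (parts != u)

10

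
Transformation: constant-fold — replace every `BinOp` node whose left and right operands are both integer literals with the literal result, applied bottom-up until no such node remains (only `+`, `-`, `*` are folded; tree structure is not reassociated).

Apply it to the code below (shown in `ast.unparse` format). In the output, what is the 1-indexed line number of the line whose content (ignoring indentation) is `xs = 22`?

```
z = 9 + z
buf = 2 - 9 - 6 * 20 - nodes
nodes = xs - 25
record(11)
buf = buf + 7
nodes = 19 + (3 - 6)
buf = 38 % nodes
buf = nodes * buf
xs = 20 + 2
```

9

Transformed code:
z = 9 + z
buf = -127 - nodes
nodes = xs - 25
record(11)
buf = buf + 7
nodes = 16
buf = 38 % nodes
buf = nodes * buf
xs = 22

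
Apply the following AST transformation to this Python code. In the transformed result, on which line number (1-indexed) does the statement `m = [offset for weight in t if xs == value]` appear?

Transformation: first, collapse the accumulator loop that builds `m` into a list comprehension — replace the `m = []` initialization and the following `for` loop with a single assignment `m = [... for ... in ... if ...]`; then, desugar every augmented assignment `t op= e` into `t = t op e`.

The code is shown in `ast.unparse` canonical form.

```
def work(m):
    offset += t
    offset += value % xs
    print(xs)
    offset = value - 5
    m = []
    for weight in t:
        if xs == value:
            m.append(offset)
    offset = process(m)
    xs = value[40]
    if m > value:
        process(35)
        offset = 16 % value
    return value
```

Transformed code:
def work(m):
    offset = offset + t
    offset = offset + value % xs
    print(xs)
    offset = value - 5
    m = [offset for weight in t if xs == value]
    offset = process(m)
    xs = value[40]
    if m > value:
        process(35)
        offset = 16 % value
    return value

6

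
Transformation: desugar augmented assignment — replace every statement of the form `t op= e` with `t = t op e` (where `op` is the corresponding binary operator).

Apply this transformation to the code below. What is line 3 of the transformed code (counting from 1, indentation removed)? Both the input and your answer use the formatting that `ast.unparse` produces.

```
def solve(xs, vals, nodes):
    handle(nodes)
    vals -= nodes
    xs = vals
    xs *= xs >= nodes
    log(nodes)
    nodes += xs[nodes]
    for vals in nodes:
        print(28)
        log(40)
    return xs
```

vals = vals - nodes

Transformed code:
def solve(xs, vals, nodes):
    handle(nodes)
    vals = vals - nodes
    xs = vals
    xs = xs * (xs >= nodes)
    log(nodes)
    nodes = nodes + xs[nodes]
    for vals in nodes:
        print(28)
        log(40)
    return xs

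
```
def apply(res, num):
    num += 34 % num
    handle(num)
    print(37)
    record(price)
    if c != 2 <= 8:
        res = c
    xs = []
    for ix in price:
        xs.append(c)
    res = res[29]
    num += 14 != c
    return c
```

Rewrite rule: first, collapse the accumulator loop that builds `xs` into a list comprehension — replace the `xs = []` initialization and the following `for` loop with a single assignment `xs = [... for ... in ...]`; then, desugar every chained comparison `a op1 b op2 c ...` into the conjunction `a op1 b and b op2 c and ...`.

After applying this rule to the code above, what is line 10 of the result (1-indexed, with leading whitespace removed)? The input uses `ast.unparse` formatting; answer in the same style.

Transformed code:
def apply(res, num):
    num += 34 % num
    handle(num)
    print(37)
    record(price)
    if c != 2 and 2 <= 8:
        res = c
    xs = [c for ix in price]
    res = res[29]
    num += 14 != c
    return c

num += 14 != c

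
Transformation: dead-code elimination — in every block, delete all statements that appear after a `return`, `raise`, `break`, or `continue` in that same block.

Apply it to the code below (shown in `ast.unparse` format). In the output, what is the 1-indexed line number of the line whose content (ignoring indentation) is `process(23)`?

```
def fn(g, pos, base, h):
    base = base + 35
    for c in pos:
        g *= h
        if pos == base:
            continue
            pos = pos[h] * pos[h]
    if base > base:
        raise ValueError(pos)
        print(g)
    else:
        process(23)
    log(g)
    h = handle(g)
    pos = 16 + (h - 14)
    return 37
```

Transformed code:
def fn(g, pos, base, h):
    base = base + 35
    for c in pos:
        g *= h
        if pos == base:
            continue
    if base > base:
        raise ValueError(pos)
    else:
        process(23)
    log(g)
    h = handle(g)
    pos = 16 + (h - 14)
    return 37

10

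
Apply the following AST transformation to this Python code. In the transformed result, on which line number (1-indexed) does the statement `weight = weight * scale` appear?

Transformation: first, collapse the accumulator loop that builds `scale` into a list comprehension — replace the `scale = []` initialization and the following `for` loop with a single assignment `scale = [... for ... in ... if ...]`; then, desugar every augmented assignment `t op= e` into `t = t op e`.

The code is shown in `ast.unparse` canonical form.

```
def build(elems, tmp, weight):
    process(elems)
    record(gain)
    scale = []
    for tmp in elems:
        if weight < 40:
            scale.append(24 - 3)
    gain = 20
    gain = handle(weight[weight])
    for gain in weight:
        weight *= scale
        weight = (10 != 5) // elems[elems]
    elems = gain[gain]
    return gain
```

8

Transformed code:
def build(elems, tmp, weight):
    process(elems)
    record(gain)
    scale = [24 - 3 for tmp in elems if weight < 40]
    gain = 20
    gain = handle(weight[weight])
    for gain in weight:
        weight = weight * scale
        weight = (10 != 5) // elems[elems]
    elems = gain[gain]
    return gain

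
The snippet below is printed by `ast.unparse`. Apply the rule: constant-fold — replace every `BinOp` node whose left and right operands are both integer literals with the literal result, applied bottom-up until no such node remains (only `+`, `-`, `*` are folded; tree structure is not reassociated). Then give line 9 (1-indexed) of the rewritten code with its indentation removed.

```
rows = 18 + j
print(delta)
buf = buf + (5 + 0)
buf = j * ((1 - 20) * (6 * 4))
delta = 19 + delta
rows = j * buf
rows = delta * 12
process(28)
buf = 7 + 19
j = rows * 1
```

buf = 26

Transformed code:
rows = 18 + j
print(delta)
buf = buf + 5
buf = j * -456
delta = 19 + delta
rows = j * buf
rows = delta * 12
process(28)
buf = 26
j = rows * 1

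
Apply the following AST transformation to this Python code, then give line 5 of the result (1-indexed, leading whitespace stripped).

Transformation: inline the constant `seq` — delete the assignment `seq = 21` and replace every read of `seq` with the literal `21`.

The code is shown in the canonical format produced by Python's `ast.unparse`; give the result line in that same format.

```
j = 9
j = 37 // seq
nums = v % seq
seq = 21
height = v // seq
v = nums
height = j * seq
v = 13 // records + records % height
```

Transformed code:
j = 9
j = 37 // 21
nums = v % 21
height = v // 21
v = nums
height = j * 21
v = 13 // records + records % height

v = nums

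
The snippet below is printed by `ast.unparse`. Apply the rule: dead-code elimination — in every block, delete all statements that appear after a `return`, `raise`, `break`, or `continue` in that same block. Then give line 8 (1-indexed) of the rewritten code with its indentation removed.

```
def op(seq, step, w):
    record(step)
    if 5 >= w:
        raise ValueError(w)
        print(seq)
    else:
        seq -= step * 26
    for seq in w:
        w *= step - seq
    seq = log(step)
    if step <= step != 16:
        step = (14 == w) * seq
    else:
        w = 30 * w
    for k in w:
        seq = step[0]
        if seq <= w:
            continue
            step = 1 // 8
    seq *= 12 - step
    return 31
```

w *= step - seq

Transformed code:
def op(seq, step, w):
    record(step)
    if 5 >= w:
        raise ValueError(w)
    else:
        seq -= step * 26
    for seq in w:
        w *= step - seq
    seq = log(step)
    if step <= step != 16:
        step = (14 == w) * seq
    else:
        w = 30 * w
    for k in w:
        seq = step[0]
        if seq <= w:
            continue
    seq *= 12 - step
    return 31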